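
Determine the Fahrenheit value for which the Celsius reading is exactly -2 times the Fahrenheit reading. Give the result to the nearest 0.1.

7.0°F

Let F be the Fahrenheit reading. The Celsius reading is C = 5/9·F - 17.7778.
Require C = -2·F: 5/9·F - 17.7778 = -2·F.
(23/9)·F = 17.7778  ⇒  F = 7.0.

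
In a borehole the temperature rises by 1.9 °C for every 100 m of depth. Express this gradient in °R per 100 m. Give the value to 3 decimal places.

3.420 °R/100 m

Since only a temperature interval is involved, the additive offset between the scales drops out.
A change of 1°C is a change of 1.8°R, so 1.9 × 1.8 = 3.420.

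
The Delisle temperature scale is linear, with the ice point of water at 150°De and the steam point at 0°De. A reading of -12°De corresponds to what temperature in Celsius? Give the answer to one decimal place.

108.0°C

Linear interpolation between the fixed points: C = (-12 - 150) × 100 / (0 - 150) = 108.0000°C.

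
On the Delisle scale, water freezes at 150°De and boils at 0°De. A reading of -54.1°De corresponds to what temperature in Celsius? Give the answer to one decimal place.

136.1°C

Linear interpolation between the fixed points: C = (-54.1 - 150) × 100 / (0 - 150) = 136.0667°C.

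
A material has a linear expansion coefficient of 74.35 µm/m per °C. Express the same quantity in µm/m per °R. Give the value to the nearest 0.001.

The quantity depends on a temperature interval, so only the ratio of degree sizes applies; the offset between the scales is irrelevant.
A change of 1°R is a change of 5/9°C, so per °R the value is 74.35 × 5/9 = 41.306.

41.306 µm/m per °R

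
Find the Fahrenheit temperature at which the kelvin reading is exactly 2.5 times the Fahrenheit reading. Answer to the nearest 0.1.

131.3°F

Let F be the Fahrenheit reading. The kelvin reading is K = 5/9·F + 255.372.
Require K = 2.5·F: 5/9·F + 255.372 = 2.5·F.
(-35/18)·F = -255.372  ⇒  F = 131.3.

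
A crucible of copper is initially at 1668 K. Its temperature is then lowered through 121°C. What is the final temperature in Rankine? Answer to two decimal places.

2784.60°R

Initial temperature in Celsius: 1668 - 273.15 = 1394.8500°C.
Final Celsius temperature: 1394.8500 - 121.0000 = 1273.8500°C.
In Rankine: 1273.8500 × 1.8 + 491.67 = 2784.60°R.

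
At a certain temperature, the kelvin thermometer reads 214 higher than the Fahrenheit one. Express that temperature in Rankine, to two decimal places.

552.76°R

Let x be the Fahrenheit reading; then the kelvin reading is 5/9·x + 255.372.
(5/9·x + 255.372) - x = 214  ⇒  (-4/9)·x = -41.3722  ⇒  x = 93.0875°F.
In Celsius: (93.0875 - 32) × 5/9 = 33.9375°C.
In Rankine: 33.9375 × 1.8 + 491.67 = 552.76°R.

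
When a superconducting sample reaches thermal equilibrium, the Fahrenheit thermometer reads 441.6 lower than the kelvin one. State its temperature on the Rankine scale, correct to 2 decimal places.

Let x be the kelvin reading; then the Fahrenheit reading is 1.8·x - 459.67.
(1.8·x - 459.67) - x = -441.6  ⇒  (0.8)·x = 18.07  ⇒  x = 22.5875 K.
In Celsius: 22.5875 - 273.15 = -250.5625°C.
In Rankine: -250.5625 × 1.8 + 491.67 = 40.66°R.

40.66°R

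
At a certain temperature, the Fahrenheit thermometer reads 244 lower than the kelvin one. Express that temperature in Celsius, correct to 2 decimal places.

Let x be the kelvin reading; then the Fahrenheit reading is 1.8·x - 459.67.
(1.8·x - 459.67) - x = -244  ⇒  (0.8)·x = 215.67  ⇒  x = 269.5875 K.
In Celsius: 269.5875 - 273.15 = -3.56°C.

-3.56°C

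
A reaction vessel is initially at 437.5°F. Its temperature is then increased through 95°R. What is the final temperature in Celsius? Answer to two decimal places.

Initial temperature in Celsius: (437.5 - 32) × 5/9 = 225.2778°C.
The 95°R change is an interval, so only the factor 5/9 applies: +95 × 5/9 = +52.7778°C.
Final Celsius temperature: 225.2778 + 52.7778 = 278.0556°C.

278.06°C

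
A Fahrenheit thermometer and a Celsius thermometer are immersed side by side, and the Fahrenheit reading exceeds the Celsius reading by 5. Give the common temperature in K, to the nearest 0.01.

Let x be the Fahrenheit reading; then the Celsius reading is 5/9·x - 17.7778.
(5/9·x - 17.7778) - x = -5  ⇒  (-4/9)·x = 12.7778  ⇒  x = -28.7500°F.
In Celsius: (-28.75 - 32) × 5/9 = -33.7500°C.
In kelvin: -33.7500 + 273.15 = 239.40 K.

239.40 K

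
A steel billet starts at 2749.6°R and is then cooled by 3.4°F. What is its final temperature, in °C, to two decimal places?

1252.52°C

Initial temperature in Celsius: (2749.6 - 491.67) × 5/9 = 1254.4056°C.
The 3.4°F change is an interval, so only the factor 5/9 applies: -3.4 × 5/9 = -1.8889°C.
Final Celsius temperature: 1254.4056 - 1.8889 = 1252.5167°C.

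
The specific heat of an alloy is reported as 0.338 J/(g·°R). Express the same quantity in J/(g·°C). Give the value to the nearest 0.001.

Since only a temperature interval is involved, the additive offset between the scales drops out.
A change of 1°C is a change of 1.8°R, so per °C the value is 0.338 × 1.8 = 0.608.

0.608 J/(g·°C)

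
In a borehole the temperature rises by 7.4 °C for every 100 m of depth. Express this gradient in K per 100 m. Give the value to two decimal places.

7.40 K/100 m

The quantity depends on a temperature interval, so only the ratio of degree sizes applies; the offset between the scales is irrelevant.
A change of 1°C is a change of 1 K, so 7.4 × 1 = 7.40.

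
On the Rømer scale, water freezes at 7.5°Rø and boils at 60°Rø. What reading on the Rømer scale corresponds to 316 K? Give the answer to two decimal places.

30.00°Rø

First in Celsius: 316 - 273.15 = 42.8500°C.
Linearly onto the Rømer scale: 7.5 + (42.8500 / 100) × (60 - 7.5) = 30.00°Rø.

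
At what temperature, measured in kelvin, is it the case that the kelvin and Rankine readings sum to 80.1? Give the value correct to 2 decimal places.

28.61 K

Let K be the kelvin reading. The Rankine reading is R = 1.8·K.
Require K + R = 80.1: (2.8)·K = 80.1.
K = (80.1) / (2.8) = 28.61.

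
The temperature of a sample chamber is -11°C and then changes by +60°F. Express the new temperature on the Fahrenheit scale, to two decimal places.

The 60°F change is an interval, so only the factor 5/9 applies: +60 × 5/9 = +33.3333°C.
Final Celsius temperature: -11.0000 + 33.3333 = 22.3333°C.
In Fahrenheit: 22.3333 × 1.8 + 32 = 72.20°F.

72.20°F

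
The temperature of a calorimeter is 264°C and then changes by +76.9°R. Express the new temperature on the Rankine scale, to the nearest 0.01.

The 76.9°R change is an interval, so only the factor 5/9 applies: +76.9 × 5/9 = +42.7222°C.
Final Celsius temperature: 264.0000 + 42.7222 = 306.7222°C.
In Rankine: 306.7222 × 1.8 + 491.67 = 1043.77°R.

1043.77°R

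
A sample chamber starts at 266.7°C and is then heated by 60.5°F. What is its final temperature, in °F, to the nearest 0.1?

572.6°F

The 60.5°F change is an interval, so only the factor 5/9 applies: +60.5 × 5/9 = +33.6111°C.
Final Celsius temperature: 266.7000 + 33.6111 = 300.3111°C.
In Fahrenheit: 300.3111 × 1.8 + 32 = 572.6°F.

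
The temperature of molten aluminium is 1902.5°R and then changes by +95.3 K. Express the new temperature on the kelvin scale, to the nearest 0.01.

Initial temperature in Celsius: (1902.5 - 491.67) × 5/9 = 783.7944°C.
The 95.3 K change is an interval; Kelvin and Celsius degrees are the same size, so ΔC = +95.3°C.
Final Celsius temperature: 783.7944 + 95.3000 = 879.0944°C.
In kelvin: 879.0944 + 273.15 = 1152.24 K.

1152.24 K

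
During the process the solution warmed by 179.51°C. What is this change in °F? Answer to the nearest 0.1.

323.1°F

Only the scale ratio 1.8 matters for a change in temperature.
179.51 × 1.8 = 323.1.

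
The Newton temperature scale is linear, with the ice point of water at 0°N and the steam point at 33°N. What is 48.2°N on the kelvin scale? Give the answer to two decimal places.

419.21 K

Linear interpolation between the fixed points: C = (48.2 - 0) × 100 / (33 - 0) = 146.0606°C.
Then 146.0606 + 273.15 = 419.21 K.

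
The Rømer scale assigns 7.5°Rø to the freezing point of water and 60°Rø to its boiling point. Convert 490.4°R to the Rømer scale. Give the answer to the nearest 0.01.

7.13°Rø

First in Celsius: (490.4 - 491.67) × 5/9 = -0.7056°C.
Linearly onto the Rømer scale: 7.5 + (-0.7056 / 100) × (60 - 7.5) = 7.13°Rø.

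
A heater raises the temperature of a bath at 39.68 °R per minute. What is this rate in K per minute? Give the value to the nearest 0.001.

Since only a temperature interval is involved, the additive offset between the scales drops out.
A change of 1°R is a change of 5/9 K, so 39.68 × 5/9 = 22.044.

22.044 K/minute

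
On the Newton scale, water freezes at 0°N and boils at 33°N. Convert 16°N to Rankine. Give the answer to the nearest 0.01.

Linear interpolation between the fixed points: C = (16 - 0) × 100 / (33 - 0) = 48.4848°C.
Then 48.4848 × 1.8 + 491.67 = 578.94°R.

578.94°R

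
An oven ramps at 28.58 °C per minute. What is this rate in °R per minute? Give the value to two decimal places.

The quantity depends on a temperature interval, so only the ratio of degree sizes applies; the offset between the scales is irrelevant.
A change of 1°C is a change of 1.8°R, so 28.58 × 1.8 = 51.44.

51.44 °R/minute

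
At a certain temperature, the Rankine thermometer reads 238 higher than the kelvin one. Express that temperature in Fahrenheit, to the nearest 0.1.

Let x be the kelvin reading; then the Rankine reading is 1.8·x.
(1.8·x) - x = 238  ⇒  (0.8)·x = 238  ⇒  x = 297.5000 K.
In Celsius: 297.5 - 273.15 = 24.3500°C.
In Fahrenheit: 24.3500 × 1.8 + 32 = 75.8°F.

75.8°F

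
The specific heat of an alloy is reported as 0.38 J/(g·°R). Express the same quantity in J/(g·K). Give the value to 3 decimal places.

0.684 J/(g·K)

Since only a temperature interval is involved, the additive offset between the scales drops out.
A change of 1 K is a change of 1.8°R, so per K the value is 0.38 × 1.8 = 0.684.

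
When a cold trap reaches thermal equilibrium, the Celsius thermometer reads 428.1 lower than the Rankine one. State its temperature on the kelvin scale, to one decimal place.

Let x be the Rankine reading; then the Celsius reading is 5/9·x - 273.15.
(5/9·x - 273.15) - x = -428.1  ⇒  (-4/9)·x = -154.95  ⇒  x = 348.6375°R.
In Celsius: (348.6375 - 491.67) × 5/9 = -79.4625°C.
In kelvin: -79.4625 + 273.15 = 193.7 K.

193.7 K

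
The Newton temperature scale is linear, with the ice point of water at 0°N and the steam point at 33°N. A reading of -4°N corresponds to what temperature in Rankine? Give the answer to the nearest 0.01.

Linear interpolation between the fixed points: C = (-4 - 0) × 100 / (33 - 0) = -12.1212°C.
Then -12.1212 × 1.8 + 491.67 = 469.85°R.

469.85°R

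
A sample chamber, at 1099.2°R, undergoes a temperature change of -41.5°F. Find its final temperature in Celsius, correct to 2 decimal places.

314.46°C

Initial temperature in Celsius: (1099.2 - 491.67) × 5/9 = 337.5167°C.
The 41.5°F change is an interval, so only the factor 5/9 applies: -41.5 × 5/9 = -23.0556°C.
Final Celsius temperature: 337.5167 - 23.0556 = 314.4611°C.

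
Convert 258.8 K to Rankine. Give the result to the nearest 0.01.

In Celsius: 258.8 - 273.15 = -14.3500°C.
In Rankine: -14.3500 × 1.8 + 491.67 = 465.84°R.

465.84°R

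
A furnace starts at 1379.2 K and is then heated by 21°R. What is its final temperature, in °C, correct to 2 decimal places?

Initial temperature in Celsius: 1379.2 - 273.15 = 1106.0500°C.
The 21°R change is an interval, so only the factor 5/9 applies: +21 × 5/9 = +11.6667°C.
Final Celsius temperature: 1106.0500 + 11.6667 = 1117.7167°C.

1117.72°C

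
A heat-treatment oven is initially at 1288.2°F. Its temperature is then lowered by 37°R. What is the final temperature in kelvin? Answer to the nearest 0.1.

950.5 K

Initial temperature in Celsius: (1288.2 - 32) × 5/9 = 697.8889°C.
The 37°R change is an interval, so only the factor 5/9 applies: -37 × 5/9 = -20.5556°C.
Final Celsius temperature: 697.8889 - 20.5556 = 677.3333°C.
In kelvin: 677.3333 + 273.15 = 950.5 K.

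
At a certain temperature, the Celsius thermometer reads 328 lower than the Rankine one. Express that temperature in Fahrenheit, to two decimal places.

-336.26°F

Let x be the Rankine reading; then the Celsius reading is 5/9·x - 273.15.
(5/9·x - 273.15) - x = -328  ⇒  (-4/9)·x = -54.85  ⇒  x = 123.4125°R.
In Celsius: (123.4125 - 491.67) × 5/9 = -204.5875°C.
In Fahrenheit: -204.5875 × 1.8 + 32 = -336.26°F.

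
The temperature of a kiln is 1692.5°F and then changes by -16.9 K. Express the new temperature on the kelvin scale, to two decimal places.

1178.75 K

Initial temperature in Celsius: (1692.5 - 32) × 5/9 = 922.5000°C.
The 16.9 K change is an interval; Kelvin and Celsius degrees are the same size, so ΔC = -16.9°C.
Final Celsius temperature: 922.5000 - 16.9000 = 905.6000°C.
In kelvin: 905.6000 + 273.15 = 1178.75 K.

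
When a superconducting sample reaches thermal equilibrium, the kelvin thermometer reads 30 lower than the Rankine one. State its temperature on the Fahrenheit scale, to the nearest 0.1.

Let x be the Rankine reading; then the kelvin reading is 5/9·x.
(5/9·x) - x = -30  ⇒  (-4/9)·x = -30  ⇒  x = 67.5000°R.
In Celsius: (67.5 - 491.67) × 5/9 = -235.6500°C.
In Fahrenheit: -235.6500 × 1.8 + 32 = -392.2°F.

-392.2°F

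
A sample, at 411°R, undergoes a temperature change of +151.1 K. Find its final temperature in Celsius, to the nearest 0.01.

Initial temperature in Celsius: (411 - 491.67) × 5/9 = -44.8167°C.
The 151.1 K change is an interval; Kelvin and Celsius degrees are the same size, so ΔC = +151.1°C.
Final Celsius temperature: -44.8167 + 151.1000 = 106.2833°C.

106.28°C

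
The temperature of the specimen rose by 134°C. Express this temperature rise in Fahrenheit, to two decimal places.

241.20°F

For a temperature interval the offset drops out; only the factor 1.8 applies.
134 × 1.8 = 241.20.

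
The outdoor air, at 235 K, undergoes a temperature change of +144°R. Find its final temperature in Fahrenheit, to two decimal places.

107.33°F

Initial temperature in Celsius: 235 - 273.15 = -38.1500°C.
The 144°R change is an interval, so only the factor 5/9 applies: +144 × 5/9 = +80.0000°C.
Final Celsius temperature: -38.1500 + 80.0000 = 41.8500°C.
In Fahrenheit: 41.8500 × 1.8 + 32 = 107.33°F.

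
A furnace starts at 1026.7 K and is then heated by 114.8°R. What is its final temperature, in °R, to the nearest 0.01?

1962.86°R

Initial temperature in Celsius: 1026.7 - 273.15 = 753.5500°C.
The 114.8°R change is an interval, so only the factor 5/9 applies: +114.8 × 5/9 = +63.7778°C.
Final Celsius temperature: 753.5500 + 63.7778 = 817.3278°C.
In Rankine: 817.3278 × 1.8 + 491.67 = 1962.86°R.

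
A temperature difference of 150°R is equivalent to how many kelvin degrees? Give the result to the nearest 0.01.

An interval of 1°R corresponds to 5/9 K.
150 × 5/9 = 83.33.

83.33 K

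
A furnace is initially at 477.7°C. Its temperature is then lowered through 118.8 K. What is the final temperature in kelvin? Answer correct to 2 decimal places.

The 118.8 K change is an interval; Kelvin and Celsius degrees are the same size, so ΔC = -118.8°C.
Final Celsius temperature: 477.7000 - 118.8000 = 358.9000°C.
In kelvin: 358.9000 + 273.15 = 632.05 K.

632.05 K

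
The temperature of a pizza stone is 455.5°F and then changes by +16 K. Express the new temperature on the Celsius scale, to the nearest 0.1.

251.3°C

Initial temperature in Celsius: (455.5 - 32) × 5/9 = 235.2778°C.
The 16 K change is an interval; Kelvin and Celsius degrees are the same size, so ΔC = +16°C.
Final Celsius temperature: 235.2778 + 16.0000 = 251.2778°C.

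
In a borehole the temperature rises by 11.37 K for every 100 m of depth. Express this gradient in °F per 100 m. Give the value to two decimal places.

Since only a temperature interval is involved, the additive offset between the scales drops out.
A change of 1 K is a change of 1.8°F, so 11.37 × 1.8 = 20.47.

20.47 °F/100 m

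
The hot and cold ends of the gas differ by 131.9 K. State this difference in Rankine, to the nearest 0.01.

237.42°R

For a temperature interval the offset drops out; only the factor 1.8 applies.
131.9 × 1.8 = 237.42.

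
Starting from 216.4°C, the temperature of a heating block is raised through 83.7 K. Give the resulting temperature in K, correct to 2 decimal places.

573.25 K

The 83.7 K change is an interval; Kelvin and Celsius degrees are the same size, so ΔC = +83.7°C.
Final Celsius temperature: 216.4000 + 83.7000 = 300.1000°C.
In kelvin: 300.1000 + 273.15 = 573.25 K.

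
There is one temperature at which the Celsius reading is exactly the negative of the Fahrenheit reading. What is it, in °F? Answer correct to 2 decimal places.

Let F be the Fahrenheit reading. The Celsius reading is C = 5/9·F - 17.7778.
Require C = -1·F: 5/9·F - 17.7778 = -1·F.
(14/9)·F = 17.7778  ⇒  F = 11.43.

11.43°F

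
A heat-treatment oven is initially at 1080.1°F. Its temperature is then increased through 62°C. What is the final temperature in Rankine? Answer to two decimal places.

Initial temperature in Celsius: (1080.1 - 32) × 5/9 = 582.2778°C.
Final Celsius temperature: 582.2778 + 62.0000 = 644.2778°C.
In Rankine: 644.2778 × 1.8 + 491.67 = 1651.37°R.

1651.37°R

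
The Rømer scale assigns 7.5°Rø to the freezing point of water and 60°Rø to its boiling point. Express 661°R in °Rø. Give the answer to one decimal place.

First in Celsius: (661 - 491.67) × 5/9 = 94.0722°C.
Linearly onto the Rømer scale: 7.5 + (94.0722 / 100) × (60 - 7.5) = 56.9°Rø.

56.9°Rø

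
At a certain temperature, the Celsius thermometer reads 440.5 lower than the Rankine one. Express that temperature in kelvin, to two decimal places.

Let x be the Rankine reading; then the Celsius reading is 5/9·x - 273.15.
(5/9·x - 273.15) - x = -440.5  ⇒  (-4/9)·x = -167.35  ⇒  x = 376.5375°R.
In Celsius: (376.5375 - 491.67) × 5/9 = -63.9625°C.
In kelvin: -63.9625 + 273.15 = 209.19 K.

209.19 K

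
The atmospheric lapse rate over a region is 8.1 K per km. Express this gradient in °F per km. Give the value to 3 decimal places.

14.580 °F/km

The quantity depends on a temperature interval, so only the ratio of degree sizes applies; the offset between the scales is irrelevant.
A change of 1 K is a change of 1.8°F, so 8.1 × 1.8 = 14.580.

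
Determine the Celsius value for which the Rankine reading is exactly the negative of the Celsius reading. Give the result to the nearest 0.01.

-175.60°C

Let C be the Celsius reading. The Rankine reading is R = 1.8·C + 491.67.
Require R = -1·C: 1.8·C + 491.67 = -1·C.
(2.8)·C = -491.67  ⇒  C = -175.60.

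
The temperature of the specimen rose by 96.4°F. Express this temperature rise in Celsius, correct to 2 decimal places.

53.56°C

Only the scale ratio 5/9 matters for a change in temperature.
96.4 × 5/9 = 53.56.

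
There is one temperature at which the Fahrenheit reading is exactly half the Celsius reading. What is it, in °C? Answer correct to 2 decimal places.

-24.62°C

Let C be the Celsius reading. The Fahrenheit reading is F = 1.8·C + 32.
Require F = 0.5·C: 1.8·C + 32 = 0.5·C.
(1.3)·C = -32  ⇒  C = -24.62.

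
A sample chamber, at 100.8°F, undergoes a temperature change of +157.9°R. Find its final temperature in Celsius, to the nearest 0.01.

125.94°C

Initial temperature in Celsius: (100.8 - 32) × 5/9 = 38.2222°C.
The 157.9°R change is an interval, so only the factor 5/9 applies: +157.9 × 5/9 = +87.7222°C.
Final Celsius temperature: 38.2222 + 87.7222 = 125.9444°C.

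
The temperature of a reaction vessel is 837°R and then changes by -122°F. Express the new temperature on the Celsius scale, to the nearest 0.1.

124.1°C

Initial temperature in Celsius: (837 - 491.67) × 5/9 = 191.8500°C.
The 122°F change is an interval, so only the factor 5/9 applies: -122 × 5/9 = -67.7778°C.
Final Celsius temperature: 191.8500 - 67.7778 = 124.0722°C.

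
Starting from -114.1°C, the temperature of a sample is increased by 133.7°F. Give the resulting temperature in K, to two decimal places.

The 133.7°F change is an interval, so only the factor 5/9 applies: +133.7 × 5/9 = +74.2778°C.
Final Celsius temperature: -114.1000 + 74.2778 = -39.8222°C.
In kelvin: -39.8222 + 273.15 = 233.33 K.

233.33 K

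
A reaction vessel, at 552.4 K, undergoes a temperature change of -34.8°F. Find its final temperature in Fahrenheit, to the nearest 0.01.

Initial temperature in Celsius: 552.4 - 273.15 = 279.2500°C.
The 34.8°F change is an interval, so only the factor 5/9 applies: -34.8 × 5/9 = -19.3333°C.
Final Celsius temperature: 279.2500 - 19.3333 = 259.9167°C.
In Fahrenheit: 259.9167 × 1.8 + 32 = 499.85°F.

499.85°F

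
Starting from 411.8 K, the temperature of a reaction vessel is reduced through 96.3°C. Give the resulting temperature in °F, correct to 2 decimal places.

Initial temperature in Celsius: 411.8 - 273.15 = 138.6500°C.
Final Celsius temperature: 138.6500 - 96.3000 = 42.3500°C.
In Fahrenheit: 42.3500 × 1.8 + 32 = 108.23°F.

108.23°F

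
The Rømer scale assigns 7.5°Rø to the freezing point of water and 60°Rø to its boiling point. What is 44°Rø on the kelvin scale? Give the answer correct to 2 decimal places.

Linear interpolation between the fixed points: C = (44 - 7.5) × 100 / (60 - 7.5) = 69.5238°C.
Then 69.5238 + 273.15 = 342.67 K.

342.67 K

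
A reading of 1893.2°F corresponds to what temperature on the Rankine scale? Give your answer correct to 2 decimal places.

In Celsius: (1893.2 - 32) × 5/9 = 1034.0000°C.
In Rankine: 1034.0000 × 1.8 + 491.67 = 2352.87°R.

2352.87°R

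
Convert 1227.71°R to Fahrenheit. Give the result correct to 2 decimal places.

768.04°F

In Celsius: (1227.71 - 491.67) × 5/9 = 408.9111°C.
In Fahrenheit: 408.9111 × 1.8 + 32 = 768.04°F.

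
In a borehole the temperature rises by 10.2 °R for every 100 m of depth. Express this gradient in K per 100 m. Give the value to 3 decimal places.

5.667 K/100 m

Since only a temperature interval is involved, the additive offset between the scales drops out.
A change of 1°R is a change of 5/9 K, so 10.2 × 5/9 = 5.667.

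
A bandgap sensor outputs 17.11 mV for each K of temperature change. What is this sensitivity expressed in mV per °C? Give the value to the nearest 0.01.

17.11 mV per °C

Since only a temperature interval is involved, the additive offset between the scales drops out.
A change of 1°C is a change of 1 K, so per °C the value is 17.11 × 1 = 17.11.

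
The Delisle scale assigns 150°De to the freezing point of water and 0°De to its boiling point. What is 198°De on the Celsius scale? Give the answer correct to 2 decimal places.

-32.00°C

Linear interpolation between the fixed points: C = (198 - 150) × 100 / (0 - 150) = -32.0000°C.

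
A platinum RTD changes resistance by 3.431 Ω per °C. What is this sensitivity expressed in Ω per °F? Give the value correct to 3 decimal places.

1.906 Ω per °F

The quantity depends on a temperature interval, so only the ratio of degree sizes applies; the offset between the scales is irrelevant.
A change of 1°F is a change of 5/9°C, so per °F the value is 3.431 × 5/9 = 1.906.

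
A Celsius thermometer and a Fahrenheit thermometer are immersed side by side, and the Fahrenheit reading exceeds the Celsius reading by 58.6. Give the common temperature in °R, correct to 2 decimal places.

551.52°R

Let x be the Celsius reading; then the Fahrenheit reading is 1.8·x + 32.
(1.8·x + 32) - x = 58.6  ⇒  (0.8)·x = 26.6  ⇒  x = 33.2500°C.
In Rankine: 33.2500 × 1.8 + 491.67 = 551.52°R.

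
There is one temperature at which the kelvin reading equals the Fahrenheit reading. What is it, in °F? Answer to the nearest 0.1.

Let F be the Fahrenheit reading. The kelvin reading is K = 5/9·F + 255.372.
Set K = F: 5/9·F + 255.372 = F.
(-4/9)·F = -255.372  ⇒  F = 574.6.

574.6°F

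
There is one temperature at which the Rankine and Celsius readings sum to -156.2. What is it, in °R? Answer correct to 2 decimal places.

Let R be the Rankine reading. The Celsius reading is C = 5/9·R - 273.15.
Require R + C = -156.2: (14/9)·R - 273.15 = -156.2.
R = (-156.2 + 273.15) / (14/9) = 75.18.

75.18°R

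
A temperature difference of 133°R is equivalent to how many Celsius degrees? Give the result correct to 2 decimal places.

73.89°C

An interval of 1°R corresponds to 5/9°C.
133 × 5/9 = 73.89.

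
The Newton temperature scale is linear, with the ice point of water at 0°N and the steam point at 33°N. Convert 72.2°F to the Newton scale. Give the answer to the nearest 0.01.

First in Celsius: (72.2 - 32) × 5/9 = 22.3333°C.
Linearly onto the Newton scale: 0 + (22.3333 / 100) × (33 - 0) = 7.37°N.

7.37°N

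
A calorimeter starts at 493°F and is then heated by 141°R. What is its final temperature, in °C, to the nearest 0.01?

Initial temperature in Celsius: (493 - 32) × 5/9 = 256.1111°C.
The 141°R change is an interval, so only the factor 5/9 applies: +141 × 5/9 = +78.3333°C.
Final Celsius temperature: 256.1111 + 78.3333 = 334.4444°C.

334.44°C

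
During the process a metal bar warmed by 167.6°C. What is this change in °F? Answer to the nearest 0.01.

For a temperature interval the offset drops out; only the factor 1.8 applies.
167.6 × 1.8 = 301.68.

301.68°F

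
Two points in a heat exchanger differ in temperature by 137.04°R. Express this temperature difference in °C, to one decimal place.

For a temperature interval the offset drops out; only the factor 5/9 applies.
137.04 × 5/9 = 76.1.

76.1°C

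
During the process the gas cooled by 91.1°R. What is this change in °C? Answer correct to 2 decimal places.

An interval of 1°R corresponds to 5/9°C.
91.1 × 5/9 = 50.61.

50.61°C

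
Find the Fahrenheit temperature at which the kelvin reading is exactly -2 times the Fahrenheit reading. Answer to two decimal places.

Let F be the Fahrenheit reading. The kelvin reading is K = 5/9·F + 255.372.
Require K = -2·F: 5/9·F + 255.372 = -2·F.
(23/9)·F = -255.372  ⇒  F = -99.93.

-99.93°F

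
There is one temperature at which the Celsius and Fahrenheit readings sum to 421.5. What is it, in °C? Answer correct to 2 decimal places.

Let C be the Celsius reading. The Fahrenheit reading is F = 1.8·C + 32.
Require C + F = 421.5: (2.8)·C + 32 = 421.5.
C = (421.5 - 32) / (2.8) = 139.11.

139.11°C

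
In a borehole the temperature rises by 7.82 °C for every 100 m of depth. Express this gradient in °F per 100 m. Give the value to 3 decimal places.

Since only a temperature interval is involved, the additive offset between the scales drops out.
A change of 1°C is a change of 1.8°F, so 7.82 × 1.8 = 14.076.

14.076 °F/100 m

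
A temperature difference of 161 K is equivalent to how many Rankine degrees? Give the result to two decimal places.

For a temperature interval the offset drops out; only the factor 1.8 applies.
161 × 1.8 = 289.80.

289.80°R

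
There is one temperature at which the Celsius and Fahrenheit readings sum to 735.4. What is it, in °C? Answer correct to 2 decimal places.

Let C be the Celsius reading. The Fahrenheit reading is F = 1.8·C + 32.
Require C + F = 735.4: (2.8)·C + 32 = 735.4.
C = (735.4 - 32) / (2.8) = 251.21.

251.21°C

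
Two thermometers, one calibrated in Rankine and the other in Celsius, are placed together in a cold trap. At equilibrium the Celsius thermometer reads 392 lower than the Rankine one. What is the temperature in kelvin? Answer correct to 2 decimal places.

148.56 K

Let x be the Rankine reading; then the Celsius reading is 5/9·x - 273.15.
(5/9·x - 273.15) - x = -392  ⇒  (-4/9)·x = -118.85  ⇒  x = 267.4125°R.
In Celsius: (267.4125 - 491.67) × 5/9 = -124.5875°C.
In kelvin: -124.5875 + 273.15 = 148.56 K.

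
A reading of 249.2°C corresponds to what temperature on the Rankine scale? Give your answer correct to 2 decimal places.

940.23°R

In Rankine: 249.2000 × 1.8 + 491.67 = 940.23°R.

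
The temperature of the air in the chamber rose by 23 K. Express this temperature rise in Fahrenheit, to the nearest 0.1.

Only the scale ratio 1.8 matters for a change in temperature.
23 × 1.8 = 41.4.

41.4°F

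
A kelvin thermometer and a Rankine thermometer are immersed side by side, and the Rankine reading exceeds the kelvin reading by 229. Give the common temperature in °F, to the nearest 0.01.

55.58°F

Let x be the kelvin reading; then the Rankine reading is 1.8·x.
(1.8·x) - x = 229  ⇒  (0.8)·x = 229  ⇒  x = 286.2500 K.
In Celsius: 286.25 - 273.15 = 13.1000°C.
In Fahrenheit: 13.1000 × 1.8 + 32 = 55.58°F.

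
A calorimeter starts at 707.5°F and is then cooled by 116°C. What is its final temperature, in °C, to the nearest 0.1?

Initial temperature in Celsius: (707.5 - 32) × 5/9 = 375.2778°C.
Final Celsius temperature: 375.2778 - 116.0000 = 259.2778°C.

259.3°C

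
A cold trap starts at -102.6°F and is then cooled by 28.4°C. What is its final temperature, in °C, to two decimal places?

Initial temperature in Celsius: (-102.6 - 32) × 5/9 = -74.7778°C.
Final Celsius temperature: -74.7778 - 28.4000 = -103.1778°C.

-103.18°C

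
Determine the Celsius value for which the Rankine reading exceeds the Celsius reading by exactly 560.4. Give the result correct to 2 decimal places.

85.91°C

Let C be the Celsius reading. The Rankine reading is R = 1.8·C + 491.67.
Require R - C = 560.4: (0.8)·C + 491.67 = 560.4.
C = (560.4 - 491.67) / (0.8) = 85.91.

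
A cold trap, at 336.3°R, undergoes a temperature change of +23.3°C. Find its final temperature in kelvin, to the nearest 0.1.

210.1 K

Initial temperature in Celsius: (336.3 - 491.67) × 5/9 = -86.3167°C.
Final Celsius temperature: -86.3167 + 23.3000 = -63.0167°C.
In kelvin: -63.0167 + 273.15 = 210.1 K.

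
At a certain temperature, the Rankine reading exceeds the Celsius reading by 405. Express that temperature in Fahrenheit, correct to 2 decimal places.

-163.01°F

Let x be the Rankine reading; then the Celsius reading is 5/9·x - 273.15.
(5/9·x - 273.15) - x = -405  ⇒  (-4/9)·x = -131.85  ⇒  x = 296.6625°R.
In Celsius: (296.6625 - 491.67) × 5/9 = -108.3375°C.
In Fahrenheit: -108.3375 × 1.8 + 32 = -163.01°F.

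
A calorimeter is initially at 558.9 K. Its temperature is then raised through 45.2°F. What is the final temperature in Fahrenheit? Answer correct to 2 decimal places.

Initial temperature in Celsius: 558.9 - 273.15 = 285.7500°C.
The 45.2°F change is an interval, so only the factor 5/9 applies: +45.2 × 5/9 = +25.1111°C.
Final Celsius temperature: 285.7500 + 25.1111 = 310.8611°C.
In Fahrenheit: 310.8611 × 1.8 + 32 = 591.55°F.

591.55°F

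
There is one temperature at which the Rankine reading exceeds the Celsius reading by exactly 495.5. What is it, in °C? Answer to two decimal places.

4.79°C

Let C be the Celsius reading. The Rankine reading is R = 1.8·C + 491.67.
Require R - C = 495.5: (0.8)·C + 491.67 = 495.5.
C = (495.5 - 491.67) / (0.8) = 4.79.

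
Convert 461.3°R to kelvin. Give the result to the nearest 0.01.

In Celsius: (461.3 - 491.67) × 5/9 = -16.8722°C.
In kelvin: -16.8722 + 273.15 = 256.28 K.

256.28 K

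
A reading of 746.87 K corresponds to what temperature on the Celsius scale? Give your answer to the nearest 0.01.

In Celsius: 746.87 - 273.15 = 473.7200°C.

473.72°C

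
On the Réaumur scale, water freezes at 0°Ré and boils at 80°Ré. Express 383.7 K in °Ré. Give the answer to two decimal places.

First in Celsius: 383.7 - 273.15 = 110.5500°C.
Linearly onto the Réaumur scale: 0 + (110.5500 / 100) × (80 - 0) = 88.44°Ré.

88.44°Ré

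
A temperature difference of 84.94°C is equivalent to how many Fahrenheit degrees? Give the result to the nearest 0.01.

An interval of 1°C corresponds to 1.8°F.
84.94 × 1.8 = 152.89.

152.89°F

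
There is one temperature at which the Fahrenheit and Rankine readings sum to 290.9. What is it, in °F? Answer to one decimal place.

-84.4°F

Let F be the Fahrenheit reading. The Rankine reading is R = 1·F + 459.67.
Require F + R = 290.9: (2)·F + 459.67 = 290.9.
F = (290.9 - 459.67) / (2) = -84.4.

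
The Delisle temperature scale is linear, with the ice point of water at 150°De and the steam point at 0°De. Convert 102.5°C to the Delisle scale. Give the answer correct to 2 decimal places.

Linearly onto the Delisle scale: 150 + (102.5000 / 100) × (0 - 150) = -3.75°De.

-3.75°De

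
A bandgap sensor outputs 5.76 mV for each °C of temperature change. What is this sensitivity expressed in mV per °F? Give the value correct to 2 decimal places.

Since only a temperature interval is involved, the additive offset between the scales drops out.
A change of 1°F is a change of 5/9°C, so per °F the value is 5.76 × 5/9 = 3.20.

3.20 mV per °F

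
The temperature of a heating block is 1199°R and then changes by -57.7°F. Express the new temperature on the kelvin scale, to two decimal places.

Initial temperature in Celsius: (1199 - 491.67) × 5/9 = 392.9611°C.
The 57.7°F change is an interval, so only the factor 5/9 applies: -57.7 × 5/9 = -32.0556°C.
Final Celsius temperature: 392.9611 - 32.0556 = 360.9056°C.
In kelvin: 360.9056 + 273.15 = 634.06 K.

634.06 K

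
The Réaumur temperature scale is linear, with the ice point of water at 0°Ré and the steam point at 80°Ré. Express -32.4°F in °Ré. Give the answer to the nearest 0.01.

-28.62°Ré

First in Celsius: (-32.4 - 32) × 5/9 = -35.7778°C.
Linearly onto the Réaumur scale: 0 + (-35.7778 / 100) × (80 - 0) = -28.62°Ré.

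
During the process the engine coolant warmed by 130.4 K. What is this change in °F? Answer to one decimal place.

For a temperature interval the offset drops out; only the factor 1.8 applies.
130.4 × 1.8 = 234.7.

234.7°F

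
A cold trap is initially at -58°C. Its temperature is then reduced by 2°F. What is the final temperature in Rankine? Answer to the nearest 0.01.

385.27°R

The 2°F change is an interval, so only the factor 5/9 applies: -2 × 5/9 = -1.1111°C.
Final Celsius temperature: -58.0000 - 1.1111 = -59.1111°C.
In Rankine: -59.1111 × 1.8 + 491.67 = 385.27°R.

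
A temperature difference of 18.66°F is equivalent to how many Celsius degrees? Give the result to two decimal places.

10.37°C

An interval of 1°F corresponds to 5/9°C.
18.66 × 5/9 = 10.37.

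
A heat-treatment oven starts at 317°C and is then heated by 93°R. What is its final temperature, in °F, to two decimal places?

The 93°R change is an interval, so only the factor 5/9 applies: +93 × 5/9 = +51.6667°C.
Final Celsius temperature: 317.0000 + 51.6667 = 368.6667°C.
In Fahrenheit: 368.6667 × 1.8 + 32 = 695.60°F.

695.60°F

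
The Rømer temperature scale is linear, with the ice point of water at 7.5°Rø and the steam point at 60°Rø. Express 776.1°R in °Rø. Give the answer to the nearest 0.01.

90.46°Rø

First in Celsius: (776.1 - 491.67) × 5/9 = 158.0167°C.
Linearly onto the Rømer scale: 7.5 + (158.0167 / 100) × (60 - 7.5) = 90.46°Rø.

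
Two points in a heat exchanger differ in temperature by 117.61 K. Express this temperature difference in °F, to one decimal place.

An interval of 1 K corresponds to 1.8°F.
117.61 × 1.8 = 211.7.

211.7°F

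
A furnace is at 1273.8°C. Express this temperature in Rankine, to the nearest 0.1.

2784.5°R

In Rankine: 1273.8000 × 1.8 + 491.67 = 2784.5°R.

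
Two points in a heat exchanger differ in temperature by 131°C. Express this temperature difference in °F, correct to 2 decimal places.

235.80°F

Only the scale ratio 1.8 matters for a change in temperature.
131 × 1.8 = 235.80.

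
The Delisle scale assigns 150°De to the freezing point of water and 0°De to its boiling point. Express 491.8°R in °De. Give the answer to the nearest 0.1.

149.9°De

First in Celsius: (491.8 - 491.67) × 5/9 = 0.0722°C.
Linearly onto the Delisle scale: 150 + (0.0722 / 100) × (0 - 150) = 149.9°De.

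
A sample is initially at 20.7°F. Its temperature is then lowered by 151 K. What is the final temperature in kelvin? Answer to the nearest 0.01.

115.87 K

Initial temperature in Celsius: (20.7 - 32) × 5/9 = -6.2778°C.
The 151 K change is an interval; Kelvin and Celsius degrees are the same size, so ΔC = -151°C.
Final Celsius temperature: -6.2778 - 151.0000 = -157.2778°C.
In kelvin: -157.2778 + 273.15 = 115.87 K.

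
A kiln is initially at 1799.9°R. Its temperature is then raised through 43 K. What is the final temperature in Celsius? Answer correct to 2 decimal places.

Initial temperature in Celsius: (1799.9 - 491.67) × 5/9 = 726.7944°C.
The 43 K change is an interval; Kelvin and Celsius degrees are the same size, so ΔC = +43°C.
Final Celsius temperature: 726.7944 + 43.0000 = 769.7944°C.

769.79°C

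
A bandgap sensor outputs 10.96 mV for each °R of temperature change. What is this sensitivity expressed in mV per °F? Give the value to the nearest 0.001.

The quantity depends on a temperature interval, so only the ratio of degree sizes applies; the offset between the scales is irrelevant.
A change of 1°F is a change of 1°R, so per °F the value is 10.96 × 1 = 10.960.

10.960 mV per °F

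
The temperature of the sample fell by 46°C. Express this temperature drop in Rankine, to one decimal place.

82.8°R

Only the scale ratio 1.8 matters for a change in temperature.
46 × 1.8 = 82.8.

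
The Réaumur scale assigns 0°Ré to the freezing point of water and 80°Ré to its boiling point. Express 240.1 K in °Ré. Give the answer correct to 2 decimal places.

-26.44°Ré

First in Celsius: 240.1 - 273.15 = -33.0500°C.
Linearly onto the Réaumur scale: 0 + (-33.0500 / 100) × (80 - 0) = -26.44°Ré.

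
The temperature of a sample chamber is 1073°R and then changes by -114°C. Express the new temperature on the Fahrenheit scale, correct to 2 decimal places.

408.13°F

Initial temperature in Celsius: (1073 - 491.67) × 5/9 = 322.9611°C.
Final Celsius temperature: 322.9611 - 114.0000 = 208.9611°C.
In Fahrenheit: 208.9611 × 1.8 + 32 = 408.13°F.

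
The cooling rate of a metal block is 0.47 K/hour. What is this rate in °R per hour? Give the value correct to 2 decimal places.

0.85 °R/hour

The quantity depends on a temperature interval, so only the ratio of degree sizes applies; the offset between the scales is irrelevant.
A change of 1 K is a change of 1.8°R, so 0.47 × 1.8 = 0.85.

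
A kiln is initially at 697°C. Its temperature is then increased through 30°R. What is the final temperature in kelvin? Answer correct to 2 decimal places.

986.82 K

The 30°R change is an interval, so only the factor 5/9 applies: +30 × 5/9 = +16.6667°C.
Final Celsius temperature: 697.0000 + 16.6667 = 713.6667°C.
In kelvin: 713.6667 + 273.15 = 986.82 K.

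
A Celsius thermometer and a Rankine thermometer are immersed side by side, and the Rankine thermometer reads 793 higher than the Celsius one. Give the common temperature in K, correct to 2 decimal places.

Let x be the Celsius reading; then the Rankine reading is 1.8·x + 491.67.
(1.8·x + 491.67) - x = 793  ⇒  (0.8)·x = 301.33  ⇒  x = 376.6625°C.
In kelvin: 376.6625 + 273.15 = 649.81 K.

649.81 K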